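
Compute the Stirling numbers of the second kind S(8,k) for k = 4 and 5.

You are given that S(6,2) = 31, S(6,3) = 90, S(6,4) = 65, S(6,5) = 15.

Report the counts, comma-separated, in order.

[7] T[7,3]:3*90+31=301 · T[7,4]:4*65+90=350 · T[7,5]:5*15+65=140
[8] T[8,4]:4*350+301=1701 · T[8,5]:5*140+350=1050
Read S(8,4) = 1701, S(8,5) = 1050.

1701, 1050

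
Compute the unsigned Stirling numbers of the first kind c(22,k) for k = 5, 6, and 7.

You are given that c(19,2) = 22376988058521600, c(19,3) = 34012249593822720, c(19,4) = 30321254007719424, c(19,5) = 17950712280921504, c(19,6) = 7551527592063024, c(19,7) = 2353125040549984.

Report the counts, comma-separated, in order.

r20: T_20,3=19×34012249593822720+22376988058521600=668609730341153280; T_20,4=19×30321254007719424+34012249593822720=610116075740491776; T_20,5=19×17950712280921504+30321254007719424=371384787345228000; T_20,6=19×7551527592063024+17950712280921504=161429736530118960; T_20,7=19×2353125040549984+7551527592063024=52260903362512720
r21: T_21,4=20×610116075740491776+668609730341153280=12870931245150988800; T_21,5=20×371384787345228000+610116075740491776=8037811822645051776; T_21,6=20×161429736530118960+371384787345228000=3599979517947607200; T_21,7=20×52260903362512720+161429736530118960=1206647803780373360
r22: T_22,5=21×8037811822645051776+12870931245150988800=181664979520697076096; T_22,6=21×3599979517947607200+8037811822645051776=83637381699544802976; T_22,7=21×1206647803780373360+3599979517947607200=28939583397335447760
Read c(22,5) = 181664979520697076096, c(22,6) = 83637381699544802976, c(22,7) = 28939583397335447760.

181664979520697076096, 83637381699544802976, 28939583397335447760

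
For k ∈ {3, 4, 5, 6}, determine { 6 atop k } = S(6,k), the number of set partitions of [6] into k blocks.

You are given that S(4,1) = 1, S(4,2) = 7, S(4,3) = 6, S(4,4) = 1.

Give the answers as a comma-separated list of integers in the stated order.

90, 65, 15, 1

r5: T_5,2=2×7+1=15; T_5,3=3×6+7=25; T_5,4=4×1+6=10; T_5,5=5×0+1=1
r6: T_6,3=3×25+15=90; T_6,4=4×10+25=65; T_6,5=5×1+10=15; T_6,6=6×0+1=1
Read S(6,3) = 90, S(6,4) = 65, S(6,5) = 15, S(6,6) = 1.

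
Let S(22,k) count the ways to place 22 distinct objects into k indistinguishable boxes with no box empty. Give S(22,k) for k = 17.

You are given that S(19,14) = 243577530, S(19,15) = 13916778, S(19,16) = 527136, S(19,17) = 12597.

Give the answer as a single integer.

[20] T[20,15]:15*13916778+243577530=452329200 · T[20,16]:16*527136+13916778=22350954 · T[20,17]:17*12597+527136=741285
[21] T[21,16]:16*22350954+452329200=809944464 · T[21,17]:17*741285+22350954=34952799
[22] T[22,17]:17*34952799+809944464=1404142047
Read S(22,17) = 1404142047.

1404142047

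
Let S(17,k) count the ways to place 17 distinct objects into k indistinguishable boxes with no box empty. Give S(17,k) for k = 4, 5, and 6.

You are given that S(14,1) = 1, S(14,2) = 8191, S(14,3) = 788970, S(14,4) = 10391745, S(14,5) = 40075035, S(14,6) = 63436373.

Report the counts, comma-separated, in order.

694337290, 5652751651, 17505749898

r15: T_15,2=2×8191+1=16383; T_15,3=3×788970+8191=2375101; T_15,4=4×10391745+788970=42355950; T_15,5=5×40075035+10391745=210766920; T_15,6=6×63436373+40075035=420693273
r16: T_16,3=3×2375101+16383=7141686; T_16,4=4×42355950+2375101=171798901; T_16,5=5×210766920+42355950=1096190550; T_16,6=6×420693273+210766920=2734926558
r17: T_17,4=4×171798901+7141686=694337290; T_17,5=5×1096190550+171798901=5652751651; T_17,6=6×2734926558+1096190550=17505749898
Read S(17,4) = 694337290, S(17,5) = 5652751651, S(17,6) = 17505749898.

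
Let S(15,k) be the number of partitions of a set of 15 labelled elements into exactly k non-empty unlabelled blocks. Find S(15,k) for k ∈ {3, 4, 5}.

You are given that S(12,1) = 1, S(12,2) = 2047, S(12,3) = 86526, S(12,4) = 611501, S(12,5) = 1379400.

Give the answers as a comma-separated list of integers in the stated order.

@13  (13,1):1·1+0→1, (13,2):2047·2+1→4095, (13,3):86526·3+2047→261625, (13,4):611501·4+86526→2532530, (13,5):1379400·5+611501→7508501
@14  (14,2):4095·2+1→8191, (14,3):261625·3+4095→788970, (14,4):2532530·4+261625→10391745, (14,5):7508501·5+2532530→40075035
@15  (15,3):788970·3+8191→2375101, (15,4):10391745·4+788970→42355950, (15,5):40075035·5+10391745→210766920
Read S(15,3) = 2375101, S(15,4) = 42355950, S(15,5) = 210766920.

2375101, 42355950, 210766920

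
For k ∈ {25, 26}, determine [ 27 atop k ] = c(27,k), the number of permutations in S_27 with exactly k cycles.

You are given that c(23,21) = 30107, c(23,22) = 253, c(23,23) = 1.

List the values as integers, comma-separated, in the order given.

58500, 351

r24: T_24,22=23×253+30107=35926; T_24,23=23×1+253=276; T_24,24=23×0+1=1
r25: T_25,23=24×276+35926=42550; T_25,24=24×1+276=300; T_25,25=24×0+1=1
r26: T_26,24=25×300+42550=50050; T_26,25=25×1+300=325; T_26,26=25×0+1=1
r27: T_27,25=26×325+50050=58500; T_27,26=26×1+325=351
Read c(27,25) = 58500, c(27,26) = 351.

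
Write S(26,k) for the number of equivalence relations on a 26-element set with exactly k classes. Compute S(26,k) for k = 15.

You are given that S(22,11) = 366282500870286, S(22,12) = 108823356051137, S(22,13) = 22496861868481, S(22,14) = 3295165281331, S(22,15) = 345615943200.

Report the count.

90449030191104000

i=23: T(23,12)=366282500870286+12·108823356051137=1672162773483930 | T(23,13)=108823356051137+13·22496861868481=401282560341390 | T(23,14)=22496861868481+14·3295165281331=68629175807115 | T(23,15)=3295165281331+15·345615943200=8479404429331
i=24: T(24,13)=1672162773483930+13·401282560341390=6888836057922000 | T(24,14)=401282560341390+14·68629175807115=1362091021641000 | T(24,15)=68629175807115+15·8479404429331=195820242247080
i=25: T(25,14)=6888836057922000+14·1362091021641000=25958110360896000 | T(25,15)=1362091021641000+15·195820242247080=4299394655347200
i=26: T(26,15)=25958110360896000+15·4299394655347200=90449030191104000
Read S(26,15) = 90449030191104000.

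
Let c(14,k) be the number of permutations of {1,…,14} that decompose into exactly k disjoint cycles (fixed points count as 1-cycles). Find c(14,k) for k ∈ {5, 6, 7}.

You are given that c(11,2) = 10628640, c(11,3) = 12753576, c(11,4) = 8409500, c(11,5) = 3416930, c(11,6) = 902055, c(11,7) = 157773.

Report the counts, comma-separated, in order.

i=12: T(12,3)=10628640+11·12753576=150917976 | T(12,4)=12753576+11·8409500=105258076 | T(12,5)=8409500+11·3416930=45995730 | T(12,6)=3416930+11·902055=13339535 | T(12,7)=902055+11·157773=2637558
i=13: T(13,4)=150917976+12·105258076=1414014888 | T(13,5)=105258076+12·45995730=657206836 | T(13,6)=45995730+12·13339535=206070150 | T(13,7)=13339535+12·2637558=44990231
i=14: T(14,5)=1414014888+13·657206836=9957703756 | T(14,6)=657206836+13·206070150=3336118786 | T(14,7)=206070150+13·44990231=790943153
Read c(14,5) = 9957703756, c(14,6) = 3336118786, c(14,7) = 790943153.

9957703756, 3336118786, 790943153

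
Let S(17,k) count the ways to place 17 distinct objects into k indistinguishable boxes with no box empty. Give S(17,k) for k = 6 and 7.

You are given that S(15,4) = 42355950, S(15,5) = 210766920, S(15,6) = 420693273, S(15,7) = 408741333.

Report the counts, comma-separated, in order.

17505749898, 25708104786

r16: T_16,5=5×210766920+42355950=1096190550; T_16,6=6×420693273+210766920=2734926558; T_16,7=7×408741333+420693273=3281882604
r17: T_17,6=6×2734926558+1096190550=17505749898; T_17,7=7×3281882604+2734926558=25708104786
Read S(17,6) = 17505749898, S(17,7) = 25708104786.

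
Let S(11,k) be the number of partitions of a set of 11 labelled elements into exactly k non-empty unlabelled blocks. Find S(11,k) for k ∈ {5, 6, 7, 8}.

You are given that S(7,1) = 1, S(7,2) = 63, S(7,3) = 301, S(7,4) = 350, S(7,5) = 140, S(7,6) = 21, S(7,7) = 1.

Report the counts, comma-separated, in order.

246730, 179487, 63987, 11880

@8  (8,2):63·2+1→127, (8,3):301·3+63→966, (8,4):350·4+301→1701, (8,5):140·5+350→1050, (8,6):21·6+140→266, (8,7):1·7+21→28, (8,8):0·8+1→1
@9  (9,3):966·3+127→3025, (9,4):1701·4+966→7770, (9,5):1050·5+1701→6951, (9,6):266·6+1050→2646, (9,7):28·7+266→462, (9,8):1·8+28→36
@10  (10,4):7770·4+3025→34105, (10,5):6951·5+7770→42525, (10,6):2646·6+6951→22827, (10,7):462·7+2646→5880, (10,8):36·8+462→750
@11  (11,5):42525·5+34105→246730, (11,6):22827·6+42525→179487, (11,7):5880·7+22827→63987, (11,8):750·8+5880→11880
Read S(11,5) = 246730, S(11,6) = 179487, S(11,7) = 63987, S(11,8) = 11880.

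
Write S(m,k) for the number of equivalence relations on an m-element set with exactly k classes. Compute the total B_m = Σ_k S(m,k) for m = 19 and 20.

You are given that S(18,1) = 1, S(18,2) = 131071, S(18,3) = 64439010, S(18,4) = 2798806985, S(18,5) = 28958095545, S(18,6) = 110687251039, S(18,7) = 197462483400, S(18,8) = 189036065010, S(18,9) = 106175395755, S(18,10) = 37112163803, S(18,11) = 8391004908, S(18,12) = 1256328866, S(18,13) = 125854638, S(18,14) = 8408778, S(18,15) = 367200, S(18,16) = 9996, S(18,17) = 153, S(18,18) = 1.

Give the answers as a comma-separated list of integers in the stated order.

5832742205057, 51724158235372

row 19: T[19][1]=1·1+0=1  T[19][2]=2·131071+1=262143  T[19][3]=3·64439010+131071=193448101  T[19][4]=4·2798806985+64439010=11259666950  T[19][5]=5·28958095545+2798806985=147589284710  T[19][6]=6·110687251039+28958095545=693081601779  T[19][7]=7·197462483400+110687251039=1492924634839  T[19][8]=8·189036065010+197462483400=1709751003480  T[19][9]=9·106175395755+189036065010=1144614626805  T[19][10]=10·37112163803+106175395755=477297033785  T[19][11]=11·8391004908+37112163803=129413217791  T[19][12]=12·1256328866+8391004908=23466951300  T[19][13]=13·125854638+1256328866=2892439160  T[19][14]=14·8408778+125854638=243577530  T[19][15]=15·367200+8408778=13916778  T[19][16]=16·9996+367200=527136  T[19][17]=17·153+9996=12597  T[19][18]=18·1+153=171  T[19][19]=19·0+1=1
row 20: T[20][1]=1·1+0=1  T[20][2]=2·262143+1=524287  T[20][3]=3·193448101+262143=580606446  T[20][4]=4·11259666950+193448101=45232115901  T[20][5]=5·147589284710+11259666950=749206090500  T[20][6]=6·693081601779+147589284710=4306078895384  T[20][7]=7·1492924634839+693081601779=11143554045652  T[20][8]=8·1709751003480+1492924634839=15170932662679  T[20][9]=9·1144614626805+1709751003480=12011282644725  T[20][10]=10·477297033785+1144614626805=5917584964655  T[20][11]=11·129413217791+477297033785=1900842429486  T[20][12]=12·23466951300+129413217791=411016633391  T[20][13]=13·2892439160+23466951300=61068660380  T[20][14]=14·243577530+2892439160=6302524580  T[20][15]=15·13916778+243577530=452329200  T[20][16]=16·527136+13916778=22350954  T[20][17]=17·12597+527136=741285  T[20][18]=18·171+12597=15675  T[20][19]=19·1+171=190  T[20][20]=20·0+1=1
B_19 = ΣS(19,k) = 1+262143+193448101+11259666950+147589284710+693081601779+1492924634839+1709751003480+1144614626805+477297033785+129413217791+23466951300+2892439160+243577530+13916778+527136+12597+171+1 = 5832742205057
B_20 = ΣS(20,k) = 1+524287+580606446+45232115901+749206090500+4306078895384+11143554045652+15170932662679+12011282644725+5917584964655+1900842429486+411016633391+61068660380+6302524580+452329200+22350954+741285+15675+190+1 = 51724158235372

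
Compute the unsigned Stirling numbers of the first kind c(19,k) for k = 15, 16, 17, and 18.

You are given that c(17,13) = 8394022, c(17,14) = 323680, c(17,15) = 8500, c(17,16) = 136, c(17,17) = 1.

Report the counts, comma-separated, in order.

row 18: T[18][14]=17·323680+8394022=13896582  T[18][15]=17·8500+323680=468180  T[18][16]=17·136+8500=10812  T[18][17]=17·1+136=153  T[18][18]=17·0+1=1
row 19: T[19][15]=18·468180+13896582=22323822  T[19][16]=18·10812+468180=662796  T[19][17]=18·153+10812=13566  T[19][18]=18·1+153=171
Read c(19,15) = 22323822, c(19,16) = 662796, c(19,17) = 13566, c(19,18) = 171.

22323822, 662796, 13566, 171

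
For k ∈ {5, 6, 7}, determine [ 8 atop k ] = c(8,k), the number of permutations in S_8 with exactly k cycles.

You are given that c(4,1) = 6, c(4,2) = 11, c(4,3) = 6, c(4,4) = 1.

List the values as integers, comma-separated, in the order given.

i=5: T(5,2)=6+4·11=50 | T(5,3)=11+4·6=35 | T(5,4)=6+4·1=10 | T(5,5)=1+4·0=1
i=6: T(6,3)=50+5·35=225 | T(6,4)=35+5·10=85 | T(6,5)=10+5·1=15 | T(6,6)=1+5·0=1
i=7: T(7,4)=225+6·85=735 | T(7,5)=85+6·15=175 | T(7,6)=15+6·1=21 | T(7,7)=1+6·0=1
i=8: T(8,5)=735+7·175=1960 | T(8,6)=175+7·21=322 | T(8,7)=21+7·1=28
Read c(8,5) = 1960, c(8,6) = 322, c(8,7) = 28.

1960, 322, 28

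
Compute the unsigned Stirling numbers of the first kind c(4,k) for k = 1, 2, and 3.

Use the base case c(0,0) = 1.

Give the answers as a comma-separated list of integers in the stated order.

i=1: T(1,1)=1+0·0=1
i=2: T(2,1)=0+1·1=1 | T(2,2)=1+1·0=1
i=3: T(3,1)=0+2·1=2 | T(3,2)=1+2·1=3 | T(3,3)=1+2·0=1
i=4: T(4,1)=0+3·2=6 | T(4,2)=2+3·3=11 | T(4,3)=3+3·1=6
Read c(4,1) = 6, c(4,2) = 11, c(4,3) = 6.

6, 11, 6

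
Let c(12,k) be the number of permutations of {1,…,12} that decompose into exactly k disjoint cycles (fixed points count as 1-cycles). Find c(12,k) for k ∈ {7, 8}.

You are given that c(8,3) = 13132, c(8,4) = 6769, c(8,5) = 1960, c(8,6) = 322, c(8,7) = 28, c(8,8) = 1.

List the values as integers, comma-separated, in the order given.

[9] T[9,4]:8*6769+13132=67284 · T[9,5]:8*1960+6769=22449 · T[9,6]:8*322+1960=4536 · T[9,7]:8*28+322=546 · T[9,8]:8*1+28=36
[10] T[10,5]:9*22449+67284=269325 · T[10,6]:9*4536+22449=63273 · T[10,7]:9*546+4536=9450 · T[10,8]:9*36+546=870
[11] T[11,6]:10*63273+269325=902055 · T[11,7]:10*9450+63273=157773 · T[11,8]:10*870+9450=18150
[12] T[12,7]:11*157773+902055=2637558 · T[12,8]:11*18150+157773=357423
Read c(12,7) = 2637558, c(12,8) = 357423.

2637558, 357423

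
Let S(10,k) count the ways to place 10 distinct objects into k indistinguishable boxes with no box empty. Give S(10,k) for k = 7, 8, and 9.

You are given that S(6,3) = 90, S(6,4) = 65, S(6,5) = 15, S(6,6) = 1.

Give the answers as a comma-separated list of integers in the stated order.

5880, 750, 45

i=7: T(7,4)=90+4·65=350 | T(7,5)=65+5·15=140 | T(7,6)=15+6·1=21 | T(7,7)=1+7·0=1
i=8: T(8,5)=350+5·140=1050 | T(8,6)=140+6·21=266 | T(8,7)=21+7·1=28 | T(8,8)=1+8·0=1
i=9: T(9,6)=1050+6·266=2646 | T(9,7)=266+7·28=462 | T(9,8)=28+8·1=36 | T(9,9)=1+9·0=1
i=10: T(10,7)=2646+7·462=5880 | T(10,8)=462+8·36=750 | T(10,9)=36+9·1=45
Read S(10,7) = 5880, S(10,8) = 750, S(10,9) = 45.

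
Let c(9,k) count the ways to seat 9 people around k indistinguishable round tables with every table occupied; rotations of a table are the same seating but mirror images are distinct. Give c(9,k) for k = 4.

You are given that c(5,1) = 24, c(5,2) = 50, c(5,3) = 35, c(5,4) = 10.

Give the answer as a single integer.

67284

[6] T[6,1]:5*24+0=120 · T[6,2]:5*50+24=274 · T[6,3]:5*35+50=225 · T[6,4]:5*10+35=85
[7] T[7,2]:6*274+120=1764 · T[7,3]:6*225+274=1624 · T[7,4]:6*85+225=735
[8] T[8,3]:7*1624+1764=13132 · T[8,4]:7*735+1624=6769
[9] T[9,4]:8*6769+13132=67284
Read c(9,4) = 67284.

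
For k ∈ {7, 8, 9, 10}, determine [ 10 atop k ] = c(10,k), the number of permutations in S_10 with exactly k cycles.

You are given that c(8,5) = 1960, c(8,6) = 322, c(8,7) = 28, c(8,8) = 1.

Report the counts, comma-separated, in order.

9450, 870, 45, 1

[9] T[9,6]:8*322+1960=4536 · T[9,7]:8*28+322=546 · T[9,8]:8*1+28=36 · T[9,9]:8*0+1=1
[10] T[10,7]:9*546+4536=9450 · T[10,8]:9*36+546=870 · T[10,9]:9*1+36=45 · T[10,10]:9*0+1=1
Read c(10,7) = 9450, c(10,8) = 870, c(10,9) = 45, c(10,10) = 1.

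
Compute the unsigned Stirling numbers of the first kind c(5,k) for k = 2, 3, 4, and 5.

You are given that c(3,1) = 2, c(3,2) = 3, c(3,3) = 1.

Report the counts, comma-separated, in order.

50, 35, 10, 1

i=4: T(4,1)=0+3·2=6 | T(4,2)=2+3·3=11 | T(4,3)=3+3·1=6 | T(4,4)=1+3·0=1
i=5: T(5,2)=6+4·11=50 | T(5,3)=11+4·6=35 | T(5,4)=6+4·1=10 | T(5,5)=1+4·0=1
Read c(5,2) = 50, c(5,3) = 35, c(5,4) = 10, c(5,5) = 1.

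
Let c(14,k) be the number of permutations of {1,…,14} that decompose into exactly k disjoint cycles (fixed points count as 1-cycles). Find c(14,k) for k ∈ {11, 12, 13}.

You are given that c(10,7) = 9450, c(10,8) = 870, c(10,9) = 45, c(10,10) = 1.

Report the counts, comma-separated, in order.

@11  (11,8):870·10+9450→18150, (11,9):45·10+870→1320, (11,10):1·10+45→55, (11,11):0·10+1→1
@12  (12,9):1320·11+18150→32670, (12,10):55·11+1320→1925, (12,11):1·11+55→66, (12,12):0·11+1→1
@13  (13,10):1925·12+32670→55770, (13,11):66·12+1925→2717, (13,12):1·12+66→78, (13,13):0·12+1→1
@14  (14,11):2717·13+55770→91091, (14,12):78·13+2717→3731, (14,13):1·13+78→91
Read c(14,11) = 91091, c(14,12) = 3731, c(14,13) = 91.

91091, 3731, 91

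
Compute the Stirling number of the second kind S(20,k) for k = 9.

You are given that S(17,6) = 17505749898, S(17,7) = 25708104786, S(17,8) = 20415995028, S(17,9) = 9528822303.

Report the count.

[18] T[18,7]:7*25708104786+17505749898=197462483400 · T[18,8]:8*20415995028+25708104786=189036065010 · T[18,9]:9*9528822303+20415995028=106175395755
[19] T[19,8]:8*189036065010+197462483400=1709751003480 · T[19,9]:9*106175395755+189036065010=1144614626805
[20] T[20,9]:9*1144614626805+1709751003480=12011282644725
Read S(20,9) = 12011282644725.

12011282644725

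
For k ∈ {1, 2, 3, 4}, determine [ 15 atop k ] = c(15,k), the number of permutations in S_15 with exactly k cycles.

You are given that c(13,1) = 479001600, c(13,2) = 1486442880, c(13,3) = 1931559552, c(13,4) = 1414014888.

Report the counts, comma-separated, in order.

row 14: T[14][1]=13·479001600+0=6227020800  T[14][2]=13·1486442880+479001600=19802759040  T[14][3]=13·1931559552+1486442880=26596717056  T[14][4]=13·1414014888+1931559552=20313753096
row 15: T[15][1]=14·6227020800+0=87178291200  T[15][2]=14·19802759040+6227020800=283465647360  T[15][3]=14·26596717056+19802759040=392156797824  T[15][4]=14·20313753096+26596717056=310989260400
Read c(15,1) = 87178291200, c(15,2) = 283465647360, c(15,3) = 392156797824, c(15,4) = 310989260400.

87178291200, 283465647360, 392156797824, 310989260400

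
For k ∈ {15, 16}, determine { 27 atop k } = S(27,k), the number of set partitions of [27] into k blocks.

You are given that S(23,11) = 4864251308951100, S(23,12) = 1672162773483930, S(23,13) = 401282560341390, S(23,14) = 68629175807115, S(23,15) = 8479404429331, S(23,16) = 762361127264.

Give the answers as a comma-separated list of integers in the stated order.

1834634071262848260, 294063066070824960

@24  (24,12):1672162773483930·12+4864251308951100→24930204590758260, (24,13):401282560341390·13+1672162773483930→6888836057922000, (24,14):68629175807115·14+401282560341390→1362091021641000, (24,15):8479404429331·15+68629175807115→195820242247080, (24,16):762361127264·16+8479404429331→20677182465555
@25  (25,13):6888836057922000·13+24930204590758260→114485073343744260, (25,14):1362091021641000·14+6888836057922000→25958110360896000, (25,15):195820242247080·15+1362091021641000→4299394655347200, (25,16):20677182465555·16+195820242247080→526655161695960
@26  (26,14):25958110360896000·14+114485073343744260→477898618396288260, (26,15):4299394655347200·15+25958110360896000→90449030191104000, (26,16):526655161695960·16+4299394655347200→12725877242482560
@27  (27,15):90449030191104000·15+477898618396288260→1834634071262848260, (27,16):12725877242482560·16+90449030191104000→294063066070824960
Read S(27,15) = 1834634071262848260, S(27,16) = 294063066070824960.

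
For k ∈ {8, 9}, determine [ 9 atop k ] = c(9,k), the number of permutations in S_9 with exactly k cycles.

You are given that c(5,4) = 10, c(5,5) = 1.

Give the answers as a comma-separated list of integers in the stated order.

[6] T[6,5]:5*1+10=15 · T[6,6]:5*0+1=1
[7] T[7,6]:6*1+15=21 · T[7,7]:6*0+1=1
[8] T[8,7]:7*1+21=28 · T[8,8]:7*0+1=1
[9] T[9,8]:8*1+28=36 · T[9,9]:8*0+1=1
Read c(9,8) = 36, c(9,9) = 1.

36, 1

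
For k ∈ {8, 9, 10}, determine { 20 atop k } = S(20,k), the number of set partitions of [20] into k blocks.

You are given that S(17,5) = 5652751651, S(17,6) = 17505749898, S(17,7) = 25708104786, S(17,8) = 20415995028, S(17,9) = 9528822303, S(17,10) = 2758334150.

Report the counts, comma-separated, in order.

@18  (18,6):17505749898·6+5652751651→110687251039, (18,7):25708104786·7+17505749898→197462483400, (18,8):20415995028·8+25708104786→189036065010, (18,9):9528822303·9+20415995028→106175395755, (18,10):2758334150·10+9528822303→37112163803
@19  (19,7):197462483400·7+110687251039→1492924634839, (19,8):189036065010·8+197462483400→1709751003480, (19,9):106175395755·9+189036065010→1144614626805, (19,10):37112163803·10+106175395755→477297033785
@20  (20,8):1709751003480·8+1492924634839→15170932662679, (20,9):1144614626805·9+1709751003480→12011282644725, (20,10):477297033785·10+1144614626805→5917584964655
Read S(20,8) = 15170932662679, S(20,9) = 12011282644725, S(20,10) = 5917584964655.

15170932662679, 12011282644725, 5917584964655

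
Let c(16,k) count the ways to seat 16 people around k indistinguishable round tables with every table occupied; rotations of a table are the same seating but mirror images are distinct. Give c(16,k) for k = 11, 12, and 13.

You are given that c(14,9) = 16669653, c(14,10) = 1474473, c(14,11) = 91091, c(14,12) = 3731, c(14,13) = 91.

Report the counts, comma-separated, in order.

78558480, 4899622, 218400

row 15: T[15][10]=14·1474473+16669653=37312275  T[15][11]=14·91091+1474473=2749747  T[15][12]=14·3731+91091=143325  T[15][13]=14·91+3731=5005
row 16: T[16][11]=15·2749747+37312275=78558480  T[16][12]=15·143325+2749747=4899622  T[16][13]=15·5005+143325=218400
Read c(16,11) = 78558480, c(16,12) = 4899622, c(16,13) = 218400.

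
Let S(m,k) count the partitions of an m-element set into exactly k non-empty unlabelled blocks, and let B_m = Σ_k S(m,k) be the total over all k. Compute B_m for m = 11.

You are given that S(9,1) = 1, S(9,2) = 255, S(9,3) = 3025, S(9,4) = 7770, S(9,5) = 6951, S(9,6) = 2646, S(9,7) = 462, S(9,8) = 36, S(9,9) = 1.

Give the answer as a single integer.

row 10: T[10][1]=1·1+0=1  T[10][2]=2·255+1=511  T[10][3]=3·3025+255=9330  T[10][4]=4·7770+3025=34105  T[10][5]=5·6951+7770=42525  T[10][6]=6·2646+6951=22827  T[10][7]=7·462+2646=5880  T[10][8]=8·36+462=750  T[10][9]=9·1+36=45  T[10][10]=10·0+1=1
row 11: T[11][1]=1·1+0=1  T[11][2]=2·511+1=1023  T[11][3]=3·9330+511=28501  T[11][4]=4·34105+9330=145750  T[11][5]=5·42525+34105=246730  T[11][6]=6·22827+42525=179487  T[11][7]=7·5880+22827=63987  T[11][8]=8·750+5880=11880  T[11][9]=9·45+750=1155  T[11][10]=10·1+45=55  T[11][11]=11·0+1=1
B_11 = ΣS(11,k) = 1+1023+28501+145750+246730+179487+63987+11880+1155+55+1 = 678570

678570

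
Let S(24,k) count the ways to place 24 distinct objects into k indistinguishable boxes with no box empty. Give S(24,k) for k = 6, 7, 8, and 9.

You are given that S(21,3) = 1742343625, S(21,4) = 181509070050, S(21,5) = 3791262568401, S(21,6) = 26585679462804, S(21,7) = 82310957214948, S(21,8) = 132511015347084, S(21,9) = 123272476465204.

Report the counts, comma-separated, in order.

i=22: T(22,4)=1742343625+4·181509070050=727778623825 | T(22,5)=181509070050+5·3791262568401=19137821912055 | T(22,6)=3791262568401+6·26585679462804=163305339345225 | T(22,7)=26585679462804+7·82310957214948=602762379967440 | T(22,8)=82310957214948+8·132511015347084=1142399079991620 | T(22,9)=132511015347084+9·123272476465204=1241963303533920
i=23: T(23,5)=727778623825+5·19137821912055=96416888184100 | T(23,6)=19137821912055+6·163305339345225=998969857983405 | T(23,7)=163305339345225+7·602762379967440=4382641999117305 | T(23,8)=602762379967440+8·1142399079991620=9741955019900400 | T(23,9)=1142399079991620+9·1241963303533920=12320068811796900
i=24: T(24,6)=96416888184100+6·998969857983405=6090236036084530 | T(24,7)=998969857983405+7·4382641999117305=31677463851804540 | T(24,8)=4382641999117305+8·9741955019900400=82318282158320505 | T(24,9)=9741955019900400+9·12320068811796900=120622574326072500
Read S(24,6) = 6090236036084530, S(24,7) = 31677463851804540, S(24,8) = 82318282158320505, S(24,9) = 120622574326072500.

6090236036084530, 31677463851804540, 82318282158320505, 120622574326072500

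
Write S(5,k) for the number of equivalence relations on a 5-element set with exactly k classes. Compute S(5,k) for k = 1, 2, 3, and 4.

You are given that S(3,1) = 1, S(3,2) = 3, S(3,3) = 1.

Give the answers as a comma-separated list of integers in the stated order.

row 4: T[4][1]=1·1+0=1  T[4][2]=2·3+1=7  T[4][3]=3·1+3=6  T[4][4]=4·0+1=1
row 5: T[5][1]=1·1+0=1  T[5][2]=2·7+1=15  T[5][3]=3·6+7=25  T[5][4]=4·1+6=10
Read S(5,1) = 1, S(5,2) = 15, S(5,3) = 25, S(5,4) = 10.

1, 15, 25, 10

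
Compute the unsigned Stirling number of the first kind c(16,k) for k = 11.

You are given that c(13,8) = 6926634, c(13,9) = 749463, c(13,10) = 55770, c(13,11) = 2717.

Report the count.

78558480

r14: T_14,9=13×749463+6926634=16669653; T_14,10=13×55770+749463=1474473; T_14,11=13×2717+55770=91091
r15: T_15,10=14×1474473+16669653=37312275; T_15,11=14×91091+1474473=2749747
r16: T_16,11=15×2749747+37312275=78558480
Read c(16,11) = 78558480.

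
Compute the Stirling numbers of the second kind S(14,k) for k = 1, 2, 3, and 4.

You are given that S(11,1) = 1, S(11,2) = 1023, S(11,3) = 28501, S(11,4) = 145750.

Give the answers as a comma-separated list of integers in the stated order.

1, 8191, 788970, 10391745

[12] T[12,1]:1*1+0=1 · T[12,2]:2*1023+1=2047 · T[12,3]:3*28501+1023=86526 · T[12,4]:4*145750+28501=611501
[13] T[13,1]:1*1+0=1 · T[13,2]:2*2047+1=4095 · T[13,3]:3*86526+2047=261625 · T[13,4]:4*611501+86526=2532530
[14] T[14,1]:1*1+0=1 · T[14,2]:2*4095+1=8191 · T[14,3]:3*261625+4095=788970 · T[14,4]:4*2532530+261625=10391745
Read S(14,1) = 1, S(14,2) = 8191, S(14,3) = 788970, S(14,4) = 10391745.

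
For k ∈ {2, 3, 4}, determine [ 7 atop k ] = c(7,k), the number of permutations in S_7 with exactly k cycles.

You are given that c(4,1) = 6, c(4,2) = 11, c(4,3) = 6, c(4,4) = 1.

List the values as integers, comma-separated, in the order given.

r5: T_5,1=4×6+0=24; T_5,2=4×11+6=50; T_5,3=4×6+11=35; T_5,4=4×1+6=10
r6: T_6,1=5×24+0=120; T_6,2=5×50+24=274; T_6,3=5×35+50=225; T_6,4=5×10+35=85
r7: T_7,2=6×274+120=1764; T_7,3=6×225+274=1624; T_7,4=6×85+225=735
Read c(7,2) = 1764, c(7,3) = 1624, c(7,4) = 735.

1764, 1624, 735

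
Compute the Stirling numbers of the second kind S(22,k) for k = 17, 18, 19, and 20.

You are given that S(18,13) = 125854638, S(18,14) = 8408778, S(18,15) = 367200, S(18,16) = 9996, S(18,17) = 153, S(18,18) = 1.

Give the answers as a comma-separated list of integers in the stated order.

1404142047, 53374629, 1389850, 23485

r19: T_19,14=14×8408778+125854638=243577530; T_19,15=15×367200+8408778=13916778; T_19,16=16×9996+367200=527136; T_19,17=17×153+9996=12597; T_19,18=18×1+153=171; T_19,19=19×0+1=1
r20: T_20,15=15×13916778+243577530=452329200; T_20,16=16×527136+13916778=22350954; T_20,17=17×12597+527136=741285; T_20,18=18×171+12597=15675; T_20,19=19×1+171=190; T_20,20=20×0+1=1
r21: T_21,16=16×22350954+452329200=809944464; T_21,17=17×741285+22350954=34952799; T_21,18=18×15675+741285=1023435; T_21,19=19×190+15675=19285; T_21,20=20×1+190=210
r22: T_22,17=17×34952799+809944464=1404142047; T_22,18=18×1023435+34952799=53374629; T_22,19=19×19285+1023435=1389850; T_22,20=20×210+19285=23485
Read S(22,17) = 1404142047, S(22,18) = 53374629, S(22,19) = 1389850, S(22,20) = 23485.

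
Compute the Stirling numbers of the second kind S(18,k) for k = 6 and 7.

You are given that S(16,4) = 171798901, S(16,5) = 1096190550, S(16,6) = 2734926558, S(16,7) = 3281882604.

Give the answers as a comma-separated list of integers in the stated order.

110687251039, 197462483400

row 17: T[17][5]=5·1096190550+171798901=5652751651  T[17][6]=6·2734926558+1096190550=17505749898  T[17][7]=7·3281882604+2734926558=25708104786
row 18: T[18][6]=6·17505749898+5652751651=110687251039  T[18][7]=7·25708104786+17505749898=197462483400
Read S(18,6) = 110687251039, S(18,7) = 197462483400.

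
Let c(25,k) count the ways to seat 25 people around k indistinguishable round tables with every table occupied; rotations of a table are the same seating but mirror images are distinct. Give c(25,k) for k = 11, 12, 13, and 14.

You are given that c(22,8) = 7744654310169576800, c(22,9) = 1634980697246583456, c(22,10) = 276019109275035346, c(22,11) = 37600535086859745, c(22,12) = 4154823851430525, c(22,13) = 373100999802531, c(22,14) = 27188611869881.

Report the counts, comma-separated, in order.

@23  (23,9):1634980697246583456·22+7744654310169576800→43714229649594412832, (23,10):276019109275035346·22+1634980697246583456→7707401101297361068, (23,11):37600535086859745·22+276019109275035346→1103230881185949736, (23,12):4154823851430525·22+37600535086859745→129006659818331295, (23,13):373100999802531·22+4154823851430525→12363045847086207, (23,14):27188611869881·22+373100999802531→971250460939913
@24  (24,10):7707401101297361068·23+43714229649594412832→220984454979433717396, (24,11):1103230881185949736·23+7707401101297361068→33081711368574204996, (24,12):129006659818331295·23+1103230881185949736→4070384057007569521, (24,13):12363045847086207·23+129006659818331295→413356714301314056, (24,14):971250460939913·23+12363045847086207→34701806448704206
@25  (25,11):33081711368574204996·24+220984454979433717396→1014945527825214637300, (25,12):4070384057007569521·24+33081711368574204996→130770928736755873500, (25,13):413356714301314056·24+4070384057007569521→13990945200239106865, (25,14):34701806448704206·24+413356714301314056→1246200069070215000
Read c(25,11) = 1014945527825214637300, c(25,12) = 130770928736755873500, c(25,13) = 13990945200239106865, c(25,14) = 1246200069070215000.

1014945527825214637300, 130770928736755873500, 13990945200239106865, 1246200069070215000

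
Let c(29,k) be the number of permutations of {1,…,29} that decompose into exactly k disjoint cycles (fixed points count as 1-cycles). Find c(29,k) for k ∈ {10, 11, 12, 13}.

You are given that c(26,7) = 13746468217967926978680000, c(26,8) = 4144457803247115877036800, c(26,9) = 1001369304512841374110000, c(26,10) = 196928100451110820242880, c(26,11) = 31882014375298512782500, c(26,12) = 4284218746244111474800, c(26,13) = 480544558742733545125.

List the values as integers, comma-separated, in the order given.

6409259592413089839517170080, 1142413073615783087483702480, 170857232541629621904997080, 21590257290787088602515180

row 27: T[27][8]=26·4144457803247115877036800+13746468217967926978680000=121502371102392939781636800  T[27][9]=26·1001369304512841374110000+4144457803247115877036800=30180059720580991603896800  T[27][10]=26·196928100451110820242880+1001369304512841374110000=6121499916241722700424880  T[27][11]=26·31882014375298512782500+196928100451110820242880=1025860474208872152587880  T[27][12]=26·4284218746244111474800+31882014375298512782500=143271701777645411127300  T[27][13]=26·480544558742733545125+4284218746244111474800=16778377273555183648050
row 28: T[28][9]=27·30180059720580991603896800+121502371102392939781636800=936363983558079713086850400  T[28][10]=27·6121499916241722700424880+30180059720580991603896800=195460557459107504515368560  T[28][11]=27·1025860474208872152587880+6121499916241722700424880=33819732719881270820297640  T[28][12]=27·143271701777645411127300+1025860474208872152587880=4894196422205298253024980  T[28][13]=27·16778377273555183648050+143271701777645411127300=596287888163635369624650
row 29: T[29][10]=28·195460557459107504515368560+936363983558079713086850400=6409259592413089839517170080  T[29][11]=28·33819732719881270820297640+195460557459107504515368560=1142413073615783087483702480  T[29][12]=28·4894196422205298253024980+33819732719881270820297640=170857232541629621904997080  T[29][13]=28·596287888163635369624650+4894196422205298253024980=21590257290787088602515180
Read c(29,10) = 6409259592413089839517170080, c(29,11) = 1142413073615783087483702480, c(29,12) = 170857232541629621904997080, c(29,13) = 21590257290787088602515180.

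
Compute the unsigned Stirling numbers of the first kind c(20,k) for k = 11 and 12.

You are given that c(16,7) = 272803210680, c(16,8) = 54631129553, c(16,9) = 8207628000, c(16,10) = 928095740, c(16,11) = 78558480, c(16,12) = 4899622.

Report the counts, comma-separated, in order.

46280647751910, 4465226757381

row 17: T[17][8]=16·54631129553+272803210680=1146901283528  T[17][9]=16·8207628000+54631129553=185953177553  T[17][10]=16·928095740+8207628000=23057159840  T[17][11]=16·78558480+928095740=2185031420  T[17][12]=16·4899622+78558480=156952432
row 18: T[18][9]=17·185953177553+1146901283528=4308105301929  T[18][10]=17·23057159840+185953177553=577924894833  T[18][11]=17·2185031420+23057159840=60202693980  T[18][12]=17·156952432+2185031420=4853222764
row 19: T[19][10]=18·577924894833+4308105301929=14710753408923  T[19][11]=18·60202693980+577924894833=1661573386473  T[19][12]=18·4853222764+60202693980=147560703732
row 20: T[20][11]=19·1661573386473+14710753408923=46280647751910  T[20][12]=19·147560703732+1661573386473=4465226757381
Read c(20,11) = 46280647751910, c(20,12) = 4465226757381.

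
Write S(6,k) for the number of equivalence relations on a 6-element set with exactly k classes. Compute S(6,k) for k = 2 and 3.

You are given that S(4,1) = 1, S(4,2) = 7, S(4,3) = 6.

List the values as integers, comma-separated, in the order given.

31, 90

@5  (5,1):1·1+0→1, (5,2):7·2+1→15, (5,3):6·3+7→25
@6  (6,2):15·2+1→31, (6,3):25·3+15→90
Read S(6,2) = 31, S(6,3) = 90.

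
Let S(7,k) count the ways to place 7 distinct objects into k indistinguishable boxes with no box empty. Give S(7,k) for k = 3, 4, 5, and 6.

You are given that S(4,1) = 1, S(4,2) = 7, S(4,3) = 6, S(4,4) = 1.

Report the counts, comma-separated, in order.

row 5: T[5][1]=1·1+0=1  T[5][2]=2·7+1=15  T[5][3]=3·6+7=25  T[5][4]=4·1+6=10  T[5][5]=5·0+1=1
row 6: T[6][2]=2·15+1=31  T[6][3]=3·25+15=90  T[6][4]=4·10+25=65  T[6][5]=5·1+10=15  T[6][6]=6·0+1=1
row 7: T[7][3]=3·90+31=301  T[7][4]=4·65+90=350  T[7][5]=5·15+65=140  T[7][6]=6·1+15=21
Read S(7,3) = 301, S(7,4) = 350, S(7,5) = 140, S(7,6) = 21.

301, 350, 140, 21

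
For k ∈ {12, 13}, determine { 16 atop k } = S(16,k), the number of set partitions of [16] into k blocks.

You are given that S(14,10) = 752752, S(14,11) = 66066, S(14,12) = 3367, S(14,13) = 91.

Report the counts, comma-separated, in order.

row 15: T[15][11]=11·66066+752752=1479478  T[15][12]=12·3367+66066=106470  T[15][13]=13·91+3367=4550
row 16: T[16][12]=12·106470+1479478=2757118  T[16][13]=13·4550+106470=165620
Read S(16,12) = 2757118, S(16,13) = 165620.

2757118, 165620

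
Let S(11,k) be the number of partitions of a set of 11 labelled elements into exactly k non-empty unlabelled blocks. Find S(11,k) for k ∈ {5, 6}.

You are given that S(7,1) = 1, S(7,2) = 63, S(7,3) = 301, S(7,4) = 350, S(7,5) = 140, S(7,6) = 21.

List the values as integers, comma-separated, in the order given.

[8] T[8,2]:2*63+1=127 · T[8,3]:3*301+63=966 · T[8,4]:4*350+301=1701 · T[8,5]:5*140+350=1050 · T[8,6]:6*21+140=266
[9] T[9,3]:3*966+127=3025 · T[9,4]:4*1701+966=7770 · T[9,5]:5*1050+1701=6951 · T[9,6]:6*266+1050=2646
[10] T[10,4]:4*7770+3025=34105 · T[10,5]:5*6951+7770=42525 · T[10,6]:6*2646+6951=22827
[11] T[11,5]:5*42525+34105=246730 · T[11,6]:6*22827+42525=179487
Read S(11,5) = 246730, S(11,6) = 179487.

246730, 179487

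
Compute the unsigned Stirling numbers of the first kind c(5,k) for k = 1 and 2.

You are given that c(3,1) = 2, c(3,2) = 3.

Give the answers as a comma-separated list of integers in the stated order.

r4: T_4,1=3×2+0=6; T_4,2=3×3+2=11
r5: T_5,1=4×6+0=24; T_5,2=4×11+6=50
Read c(5,1) = 24, c(5,2) = 50.

24, 50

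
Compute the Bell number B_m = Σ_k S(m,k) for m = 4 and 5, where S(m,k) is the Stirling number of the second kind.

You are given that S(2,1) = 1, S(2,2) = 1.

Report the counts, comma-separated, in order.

i=3: T(3,1)=0+1·1=1 | T(3,2)=1+2·1=3 | T(3,3)=1+3·0=1
i=4: T(4,1)=0+1·1=1 | T(4,2)=1+2·3=7 | T(4,3)=3+3·1=6 | T(4,4)=1+4·0=1
i=5: T(5,1)=0+1·1=1 | T(5,2)=1+2·7=15 | T(5,3)=7+3·6=25 | T(5,4)=6+4·1=10 | T(5,5)=1+5·0=1
B_4 = ΣS(4,k) = 1+7+6+1 = 15
B_5 = ΣS(5,k) = 1+15+25+10+1 = 52

15, 52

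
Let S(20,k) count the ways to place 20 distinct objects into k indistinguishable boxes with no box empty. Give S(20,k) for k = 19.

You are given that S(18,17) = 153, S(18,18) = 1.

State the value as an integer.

@19  (19,18):1·18+153→171, (19,19):0·19+1→1
@20  (20,19):1·19+171→190
Read S(20,19) = 190.

190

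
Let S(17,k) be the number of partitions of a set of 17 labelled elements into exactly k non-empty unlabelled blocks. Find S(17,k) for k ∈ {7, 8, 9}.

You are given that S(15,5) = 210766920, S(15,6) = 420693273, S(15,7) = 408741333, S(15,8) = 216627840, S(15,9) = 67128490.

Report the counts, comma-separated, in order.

25708104786, 20415995028, 9528822303

@16  (16,6):420693273·6+210766920→2734926558, (16,7):408741333·7+420693273→3281882604, (16,8):216627840·8+408741333→2141764053, (16,9):67128490·9+216627840→820784250
@17  (17,7):3281882604·7+2734926558→25708104786, (17,8):2141764053·8+3281882604→20415995028, (17,9):820784250·9+2141764053→9528822303
Read S(17,7) = 25708104786, S(17,8) = 20415995028, S(17,9) = 9528822303.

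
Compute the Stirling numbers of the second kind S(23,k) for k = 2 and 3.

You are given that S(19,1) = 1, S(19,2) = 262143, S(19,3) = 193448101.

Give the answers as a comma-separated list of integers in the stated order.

r20: T_20,1=1×1+0=1; T_20,2=2×262143+1=524287; T_20,3=3×193448101+262143=580606446
r21: T_21,1=1×1+0=1; T_21,2=2×524287+1=1048575; T_21,3=3×580606446+524287=1742343625
r22: T_22,1=1×1+0=1; T_22,2=2×1048575+1=2097151; T_22,3=3×1742343625+1048575=5228079450
r23: T_23,2=2×2097151+1=4194303; T_23,3=3×5228079450+2097151=15686335501
Read S(23,2) = 4194303, S(23,3) = 15686335501.

4194303, 15686335501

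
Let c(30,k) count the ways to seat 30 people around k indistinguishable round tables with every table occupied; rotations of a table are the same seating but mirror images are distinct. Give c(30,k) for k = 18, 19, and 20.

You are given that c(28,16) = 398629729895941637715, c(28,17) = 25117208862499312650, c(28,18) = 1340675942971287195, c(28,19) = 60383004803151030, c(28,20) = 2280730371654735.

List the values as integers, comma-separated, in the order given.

[29] T[29,17]:28*25117208862499312650+398629729895941637715=1101911578045922391915 · T[29,18]:28*1340675942971287195+25117208862499312650=62656135265695354110 · T[29,19]:28*60383004803151030+1340675942971287195=3031400077459516035 · T[29,20]:28*2280730371654735+60383004803151030=124243455209483610
[30] T[30,18]:29*62656135265695354110+1101911578045922391915=2918939500751087661105 · T[30,19]:29*3031400077459516035+62656135265695354110=150566737512021319125 · T[30,20]:29*124243455209483610+3031400077459516035=6634460278534540725
Read c(30,18) = 2918939500751087661105, c(30,19) = 150566737512021319125, c(30,20) = 6634460278534540725.

2918939500751087661105, 150566737512021319125, 6634460278534540725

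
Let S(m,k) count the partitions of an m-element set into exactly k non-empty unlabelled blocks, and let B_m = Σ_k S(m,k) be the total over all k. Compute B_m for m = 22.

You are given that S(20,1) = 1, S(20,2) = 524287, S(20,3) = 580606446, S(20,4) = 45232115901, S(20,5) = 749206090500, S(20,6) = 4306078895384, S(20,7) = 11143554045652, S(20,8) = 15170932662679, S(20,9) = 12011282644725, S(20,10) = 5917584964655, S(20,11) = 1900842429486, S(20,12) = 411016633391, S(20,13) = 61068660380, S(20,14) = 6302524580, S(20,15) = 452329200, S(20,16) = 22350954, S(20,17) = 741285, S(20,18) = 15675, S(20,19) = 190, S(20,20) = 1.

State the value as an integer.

[21] T[21,1]:1*1+0=1 · T[21,2]:2*524287+1=1048575 · T[21,3]:3*580606446+524287=1742343625 · T[21,4]:4*45232115901+580606446=181509070050 · T[21,5]:5*749206090500+45232115901=3791262568401 · T[21,6]:6*4306078895384+749206090500=26585679462804 · T[21,7]:7*11143554045652+4306078895384=82310957214948 · T[21,8]:8*15170932662679+11143554045652=132511015347084 · T[21,9]:9*12011282644725+15170932662679=123272476465204 · T[21,10]:10*5917584964655+12011282644725=71187132291275 · T[21,11]:11*1900842429486+5917584964655=26826851689001 · T[21,12]:12*411016633391+1900842429486=6833042030178 · T[21,13]:13*61068660380+411016633391=1204909218331 · T[21,14]:14*6302524580+61068660380=149304004500 · T[21,15]:15*452329200+6302524580=13087462580 · T[21,16]:16*22350954+452329200=809944464 · T[21,17]:17*741285+22350954=34952799 · T[21,18]:18*15675+741285=1023435 · T[21,19]:19*190+15675=19285 · T[21,20]:20*1+190=210 · T[21,21]:21*0+1=1
[22] T[22,1]:1*1+0=1 · T[22,2]:2*1048575+1=2097151 · T[22,3]:3*1742343625+1048575=5228079450 · T[22,4]:4*181509070050+1742343625=727778623825 · T[22,5]:5*3791262568401+181509070050=19137821912055 · T[22,6]:6*26585679462804+3791262568401=163305339345225 · T[22,7]:7*82310957214948+26585679462804=602762379967440 · T[22,8]:8*132511015347084+82310957214948=1142399079991620 · T[22,9]:9*123272476465204+132511015347084=1241963303533920 · T[22,10]:10*71187132291275+123272476465204=835143799377954 · T[22,11]:11*26826851689001+71187132291275=366282500870286 · T[22,12]:12*6833042030178+26826851689001=108823356051137 · T[22,13]:13*1204909218331+6833042030178=22496861868481 · T[22,14]:14*149304004500+1204909218331=3295165281331 · T[22,15]:15*13087462580+149304004500=345615943200 · T[22,16]:16*809944464+13087462580=26046574004 · T[22,17]:17*34952799+809944464=1404142047 · T[22,18]:18*1023435+34952799=53374629 · T[22,19]:19*19285+1023435=1389850 · T[22,20]:20*210+19285=23485 · T[22,21]:21*1+210=231 · T[22,22]:22*0+1=1
B_22 = ΣS(22,k) = 1+2097151+5228079450+727778623825+19137821912055+163305339345225+602762379967440+1142399079991620+1241963303533920+835143799377954+366282500870286+108823356051137+22496861868481+3295165281331+345615943200+26046574004+1404142047+53374629+1389850+23485+231+1 = 4506715738447323

4506715738447323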